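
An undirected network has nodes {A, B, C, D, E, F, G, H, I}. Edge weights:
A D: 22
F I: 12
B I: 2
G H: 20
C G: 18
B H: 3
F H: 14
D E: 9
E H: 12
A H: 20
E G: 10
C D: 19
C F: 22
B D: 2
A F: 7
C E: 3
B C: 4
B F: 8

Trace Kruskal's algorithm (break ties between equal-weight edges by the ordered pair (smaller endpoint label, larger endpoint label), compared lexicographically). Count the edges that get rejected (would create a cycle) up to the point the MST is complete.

Sort edges by weight, then run Kruskal:
B D (2): add — endpoints in different components.
B I (2): add — endpoints in different components.
B H (3): add — endpoints in different components.
C E (3): add — endpoints in different components.
B C (4): add — endpoints in different components.
A F (7): add — endpoints in different components.
B F (8): add — endpoints in different components.
D E (9): skip — D and E already connected.
E G (10): add — endpoints in different components.
Edges rejected before the tree was complete: 1.

1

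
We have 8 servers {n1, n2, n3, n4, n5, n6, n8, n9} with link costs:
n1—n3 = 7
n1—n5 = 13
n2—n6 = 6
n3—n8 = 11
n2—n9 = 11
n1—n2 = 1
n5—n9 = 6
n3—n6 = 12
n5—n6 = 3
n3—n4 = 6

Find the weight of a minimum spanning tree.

Prim's algorithm from n1:
Step 1: frontier [n1—n2 1, n1—n3 7, n1—n5 13] → take n1—n2 (1); add n2.
Step 2: frontier [n1—n3 7, n1—n5 13, n2—n6 6, n2—n9 11] → take n2—n6 (6); add n6.
Step 3: frontier [n1—n3 7, n1—n5 13, n2—n9 11, n5—n6 3, n3—n6 12] → take n5—n6 (3); add n5.
Step 4: frontier [n1—n3 7, n2—n9 11, n5—n9 6, n3—n6 12] → take n5—n9 (6); add n9.
Step 5: frontier [n1—n3 7, n3—n6 12] → take n1—n3 (7); add n3.
Step 6: frontier [n3—n4 6, n3—n8 11] → take n3—n4 (6); add n4.
Step 7: frontier [n3—n8 11] → take n3—n8 (11); add n8.
MST edges: n1—n2, n2—n6, n5—n6, n5—n9, n1—n3, n3—n4, n3—n8; total weight 1+6+3+6+7+6+11 = 40.

40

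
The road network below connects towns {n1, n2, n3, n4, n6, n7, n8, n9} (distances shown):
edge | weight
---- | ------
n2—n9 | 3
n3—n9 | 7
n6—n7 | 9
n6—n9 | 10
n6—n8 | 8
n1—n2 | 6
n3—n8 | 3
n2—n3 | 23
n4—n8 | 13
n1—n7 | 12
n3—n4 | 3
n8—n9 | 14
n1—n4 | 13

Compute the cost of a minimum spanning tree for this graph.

Grow the tree from n4 using Prim:
Step 1: frontier [n3—n4 3, n1—n4 13, n4—n8 13] → take n3—n4 (3); add n3.
Step 2: frontier [n3—n8 3, n3—n9 7, n2—n3 23, n1—n4 13, n4—n8 13] → take n3—n8 (3); add n8.
Step 3: frontier [n3—n9 7, n2—n3 23, n1—n4 13, n6—n8 8, n8—n9 14] → take n3—n9 (7); add n9.
Step 4: frontier [n2—n3 23, n1—n4 13, n6—n8 8, n2—n9 3, n6—n9 10] → take n2—n9 (3); add n2.
Step 5: frontier [n1—n2 6, n1—n4 13, n6—n8 8, n6—n9 10] → take n1—n2 (6); add n1.
Step 6: frontier [n1—n7 12, n6—n8 8, n6—n9 10] → take n6—n8 (8); add n6.
Step 7: frontier [n1—n7 12, n6—n7 9] → take n6—n7 (9); add n7.
MST edges: n3—n4, n3—n8, n3—n9, n2—n9, n1—n2, n6—n8, n6—n7; total weight 3+3+7+3+6+8+9 = 39.

39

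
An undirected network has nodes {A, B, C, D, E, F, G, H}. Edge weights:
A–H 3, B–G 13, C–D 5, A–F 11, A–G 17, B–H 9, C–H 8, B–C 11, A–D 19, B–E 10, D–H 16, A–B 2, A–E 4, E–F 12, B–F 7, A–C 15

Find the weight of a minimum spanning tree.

42

Grow the tree from D using Prim:
Step 1: cheapest edge leaving the tree is C–D (5); add C.
Step 2: cheapest edge leaving the tree is C–H (8); add H.
Step 3: cheapest edge leaving the tree is A–H (3); add A.
Step 4: cheapest edge leaving the tree is A–B (2); add B.
Step 5: cheapest edge leaving the tree is A–E (4); add E.
Step 6: cheapest edge leaving the tree is B–F (7); add F.
Step 7: cheapest edge leaving the tree is B–G (13); add G.
MST edges: C–D, C–H, A–H, A–B, A–E, B–F, B–G; total weight 5+8+3+2+4+7+13 = 42.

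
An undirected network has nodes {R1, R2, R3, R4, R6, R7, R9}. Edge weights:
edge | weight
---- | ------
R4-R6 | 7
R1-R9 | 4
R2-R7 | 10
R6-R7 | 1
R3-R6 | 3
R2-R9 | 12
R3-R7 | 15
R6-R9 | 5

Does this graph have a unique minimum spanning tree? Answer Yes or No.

Sort edges by weight, then run Kruskal:
R6-R7 (1): add — endpoints in different components.
R3-R6 (3): add — endpoints in different components.
R1-R9 (4): add — endpoints in different components.
R6-R9 (5): add — endpoints in different components.
R4-R6 (7): add — endpoints in different components.
R2-R7 (10): add — endpoints in different components.
Every non-tree edge has weight strictly greater than the heaviest edge on the tree path between its endpoints, so the MST is unique.

Yes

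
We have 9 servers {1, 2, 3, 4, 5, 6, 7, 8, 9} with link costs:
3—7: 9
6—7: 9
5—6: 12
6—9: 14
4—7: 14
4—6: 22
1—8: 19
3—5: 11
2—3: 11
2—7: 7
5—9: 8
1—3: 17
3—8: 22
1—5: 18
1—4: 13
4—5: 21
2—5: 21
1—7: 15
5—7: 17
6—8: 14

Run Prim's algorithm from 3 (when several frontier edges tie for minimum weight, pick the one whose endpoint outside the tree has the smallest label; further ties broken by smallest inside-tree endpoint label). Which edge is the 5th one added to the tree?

5-9

Grow the tree from 3 using Prim:
Step 1: cheapest edge leaving the tree is 3—7 (9); add 7.
Step 2: cheapest edge leaving the tree is 2—7 (7); add 2.
Step 3: cheapest edge leaving the tree is 6—7 (9); add 6.
Step 4: cheapest edge leaving the tree is 3—5 (11); add 5.
Step 5: cheapest edge leaving the tree is 5—9 (8); add 9.
Step 6: cheapest edge leaving the tree is 4—7 (14); add 4.
Step 7: cheapest edge leaving the tree is 1—4 (13); add 1.
Step 8: cheapest edge leaving the tree is 6—8 (14); add 8.
The 5th edge added is 5—9.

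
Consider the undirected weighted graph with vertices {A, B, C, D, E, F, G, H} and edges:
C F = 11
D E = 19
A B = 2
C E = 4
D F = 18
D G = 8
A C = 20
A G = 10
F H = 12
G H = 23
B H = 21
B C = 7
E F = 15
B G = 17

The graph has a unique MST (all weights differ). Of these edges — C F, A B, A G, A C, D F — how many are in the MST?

Kruskal's algorithm — process edges by increasing weight (ties by edge label):
A B (2): add — endpoints in different components.
C E (4): add — endpoints in different components.
B C (7): add — endpoints in different components.
D G (8): add — endpoints in different components.
A G (10): add — endpoints in different components.
C F (11): add — endpoints in different components.
F H (12): add — endpoints in different components.
MST edge set: {A B, C E, B C, D G, A G, C F, F H}.
Of the listed edges, {C F, A B, A G} are in the MST → 3.

3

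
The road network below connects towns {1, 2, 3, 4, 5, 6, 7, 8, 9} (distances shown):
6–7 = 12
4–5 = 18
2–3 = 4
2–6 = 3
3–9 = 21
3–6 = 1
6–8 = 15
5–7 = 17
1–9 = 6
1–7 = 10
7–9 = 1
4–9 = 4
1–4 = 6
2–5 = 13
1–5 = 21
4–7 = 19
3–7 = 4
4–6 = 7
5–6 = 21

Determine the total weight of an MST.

Prim, starting at 2.
Step 1: cheapest edge leaving the tree is 2–6 (3); add 6.
Step 2: cheapest edge leaving the tree is 3–6 (1); add 3.
Step 3: cheapest edge leaving the tree is 3–7 (4); add 7.
Step 4: cheapest edge leaving the tree is 7–9 (1); add 9.
Step 5: cheapest edge leaving the tree is 4–9 (4); add 4.
Step 6: cheapest edge leaving the tree is 1–4 (6); add 1.
Step 7: cheapest edge leaving the tree is 2–5 (13); add 5.
Step 8: cheapest edge leaving the tree is 6–8 (15); add 8.
MST edges: 2–6, 3–6, 3–7, 7–9, 4–9, 1–4, 2–5, 6–8; total weight 3+1+4+1+4+6+13+15 = 47.

47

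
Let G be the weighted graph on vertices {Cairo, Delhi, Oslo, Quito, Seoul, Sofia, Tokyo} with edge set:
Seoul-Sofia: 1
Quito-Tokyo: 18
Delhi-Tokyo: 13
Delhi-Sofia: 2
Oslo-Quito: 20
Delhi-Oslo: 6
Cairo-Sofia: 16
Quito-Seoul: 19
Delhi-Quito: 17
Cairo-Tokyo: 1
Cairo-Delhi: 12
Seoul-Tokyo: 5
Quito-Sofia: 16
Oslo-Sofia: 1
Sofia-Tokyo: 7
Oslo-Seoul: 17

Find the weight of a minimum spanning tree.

26

Prim, starting at Seoul.
Step 1: cheapest edge leaving the tree is Seoul-Sofia (1); add Sofia.
Step 2: cheapest edge leaving the tree is Oslo-Sofia (1); add Oslo.
Step 3: cheapest edge leaving the tree is Delhi-Sofia (2); add Delhi.
Step 4: cheapest edge leaving the tree is Seoul-Tokyo (5); add Tokyo.
Step 5: cheapest edge leaving the tree is Cairo-Tokyo (1); add Cairo.
Step 6: cheapest edge leaving the tree is Quito-Sofia (16); add Quito.
MST edges: Seoul-Sofia, Oslo-Sofia, Delhi-Sofia, Seoul-Tokyo, Cairo-Tokyo, Quito-Sofia; total weight 1+1+2+5+1+16 = 26.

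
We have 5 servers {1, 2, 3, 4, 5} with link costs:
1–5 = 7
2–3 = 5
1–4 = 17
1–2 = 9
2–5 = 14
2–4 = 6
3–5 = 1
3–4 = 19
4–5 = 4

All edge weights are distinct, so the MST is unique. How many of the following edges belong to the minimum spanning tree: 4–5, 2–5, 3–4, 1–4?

1

Kruskal: consider edges lightest-first.
3–5 (1): add — endpoints in different components.
4–5 (4): add — endpoints in different components.
2–3 (5): add — endpoints in different components.
2–4 (6): skip — 2 and 4 already connected.
1–5 (7): add — endpoints in different components.
MST edge set: {3–5, 4–5, 2–3, 1–5}.
Of the listed edges, {4–5} are in the MST → 1.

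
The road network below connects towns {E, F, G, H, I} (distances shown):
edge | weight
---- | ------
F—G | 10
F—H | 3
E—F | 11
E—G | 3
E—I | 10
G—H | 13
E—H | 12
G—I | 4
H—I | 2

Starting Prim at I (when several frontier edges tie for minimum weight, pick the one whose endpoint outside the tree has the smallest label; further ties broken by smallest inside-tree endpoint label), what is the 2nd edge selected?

Prim's algorithm from I:
Step 1: frontier [H—I 2, G—I 4, E—I 10] → take H—I (2); add H.
Step 2: frontier [F—H 3, E—H 12, G—H 13, G—I 4, E—I 10] → take F—H (3); add F.
Step 3: frontier [F—G 10, E—F 11, E—H 12, G—H 13, G—I 4, E—I 10] → take G—I (4); add G.
Step 4: frontier [E—F 11, E—G 3, E—H 12, E—I 10] → take E—G (3); add E.
The 2nd edge added is F—H.

F-H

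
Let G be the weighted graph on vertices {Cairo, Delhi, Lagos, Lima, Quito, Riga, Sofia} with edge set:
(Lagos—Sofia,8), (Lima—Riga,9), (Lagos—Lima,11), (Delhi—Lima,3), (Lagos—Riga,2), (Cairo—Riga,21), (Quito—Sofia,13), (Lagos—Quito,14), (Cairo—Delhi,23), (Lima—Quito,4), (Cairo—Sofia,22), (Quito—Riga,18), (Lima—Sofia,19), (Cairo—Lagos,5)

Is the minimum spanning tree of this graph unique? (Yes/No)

Yes

Kruskal's algorithm — process edges by increasing weight (ties by edge label):
Lagos—Riga (2): add — endpoints in different components.
Delhi—Lima (3): add — endpoints in different components.
Lima—Quito (4): add — endpoints in different components.
Cairo—Lagos (5): add — endpoints in different components.
Lagos—Sofia (8): add — endpoints in different components.
Lima—Riga (9): add — endpoints in different components.
Every non-tree edge has weight strictly greater than the heaviest edge on the tree path between its endpoints, so the MST is unique.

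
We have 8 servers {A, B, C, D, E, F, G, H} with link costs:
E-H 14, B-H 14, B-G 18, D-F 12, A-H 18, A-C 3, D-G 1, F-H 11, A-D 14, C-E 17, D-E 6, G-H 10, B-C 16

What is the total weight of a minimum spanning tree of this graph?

59

Kruskal's algorithm — process edges by increasing weight (ties by edge label):
D-G (1): add — endpoints in different components.
A-C (3): add — endpoints in different components.
D-E (6): add — endpoints in different components.
G-H (10): add — endpoints in different components.
F-H (11): add — endpoints in different components.
D-F (12): skip — D and F already connected.
A-D (14): add — endpoints in different components.
B-H (14): add — endpoints in different components.
MST edges: D-G, A-C, D-E, G-H, F-H, A-D, B-H; total weight 1+3+6+10+11+14+14 = 59.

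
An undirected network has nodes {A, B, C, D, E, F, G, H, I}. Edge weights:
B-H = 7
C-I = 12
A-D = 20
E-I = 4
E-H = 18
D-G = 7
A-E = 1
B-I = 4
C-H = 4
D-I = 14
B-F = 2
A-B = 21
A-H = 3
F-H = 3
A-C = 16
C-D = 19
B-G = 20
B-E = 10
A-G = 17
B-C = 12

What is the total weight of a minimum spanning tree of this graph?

38

Kruskal: consider edges lightest-first.
A-E (1): add — endpoints in different components.
B-F (2): add — endpoints in different components.
A-H (3): add — endpoints in different components.
F-H (3): add — endpoints in different components.
B-I (4): add — endpoints in different components.
C-H (4): add — endpoints in different components.
E-I (4): skip — E and I already connected.
B-H (7): skip — B and H already connected.
D-G (7): add — endpoints in different components.
B-E (10): skip — B and E already connected.
B-C (12): skip — B and C already connected.
C-I (12): skip — C and I already connected.
D-I (14): add — endpoints in different components.
MST edges: A-E, B-F, A-H, F-H, B-I, C-H, D-G, D-I; total weight 1+2+3+3+4+4+7+14 = 38.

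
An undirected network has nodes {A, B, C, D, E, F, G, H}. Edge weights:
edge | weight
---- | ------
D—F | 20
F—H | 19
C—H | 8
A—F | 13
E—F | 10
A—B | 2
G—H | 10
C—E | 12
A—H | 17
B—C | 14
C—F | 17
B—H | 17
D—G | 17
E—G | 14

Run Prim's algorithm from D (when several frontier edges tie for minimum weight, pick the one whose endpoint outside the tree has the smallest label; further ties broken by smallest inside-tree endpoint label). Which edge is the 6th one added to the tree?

A-F

Grow the tree from D using Prim:
Step 1: frontier [D—G 17, D—F 20] → take D—G (17); add G.
Step 2: frontier [D—F 20, G—H 10, E—G 14] → take G—H (10); add H.
Step 3: frontier [D—F 20, E—G 14, C—H 8, A—H 17, B—H 17, F—H 19] → take C—H (8); add C.
Step 4: frontier [C—E 12, B—C 14, C—F 17, D—F 20, E—G 14, A—H 17, B—H 17, F—H 19] → take C—E (12); add E.
Step 5: frontier [B—C 14, C—F 17, D—F 20, E—F 10, A—H 17, B—H 17, F—H 19] → take E—F (10); add F.
Step 6: frontier [B—C 14, A—F 13, A—H 17, B—H 17] → take A—F (13); add A.
Step 7: frontier [A—B 2, B—C 14, B—H 17] → take A—B (2); add B.
The 6th edge added is A—F.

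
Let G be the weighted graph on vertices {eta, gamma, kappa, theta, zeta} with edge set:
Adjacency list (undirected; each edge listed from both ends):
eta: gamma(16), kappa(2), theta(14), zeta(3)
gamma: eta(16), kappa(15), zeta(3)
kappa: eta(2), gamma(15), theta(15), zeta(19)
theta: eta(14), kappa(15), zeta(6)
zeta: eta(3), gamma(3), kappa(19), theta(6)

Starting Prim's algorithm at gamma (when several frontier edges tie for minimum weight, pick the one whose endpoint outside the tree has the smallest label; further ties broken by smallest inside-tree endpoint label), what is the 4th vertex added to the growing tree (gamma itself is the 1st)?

kappa

Prim, starting at gamma.
Step 1: cheapest edge leaving the tree is gamma—zeta (3); add zeta.
Step 2: cheapest edge leaving the tree is eta—zeta (3); add eta.
Step 3: cheapest edge leaving the tree is eta—kappa (2); add kappa.
Step 4: cheapest edge leaving the tree is theta—zeta (6); add theta.
Vertex order: gamma, zeta, eta, kappa, theta. The 4th vertex is kappa.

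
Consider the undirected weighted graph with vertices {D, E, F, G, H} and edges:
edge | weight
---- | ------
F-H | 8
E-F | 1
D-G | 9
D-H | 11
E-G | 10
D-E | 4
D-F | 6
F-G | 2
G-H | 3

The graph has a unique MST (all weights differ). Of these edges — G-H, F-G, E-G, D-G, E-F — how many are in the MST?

3

Kruskal: consider edges lightest-first.
E-F (1): add — endpoints in different components.
F-G (2): add — endpoints in different components.
G-H (3): add — endpoints in different components.
D-E (4): add — endpoints in different components.
MST edge set: {E-F, F-G, G-H, D-E}.
Of the listed edges, {G-H, F-G, E-F} are in the MST → 3.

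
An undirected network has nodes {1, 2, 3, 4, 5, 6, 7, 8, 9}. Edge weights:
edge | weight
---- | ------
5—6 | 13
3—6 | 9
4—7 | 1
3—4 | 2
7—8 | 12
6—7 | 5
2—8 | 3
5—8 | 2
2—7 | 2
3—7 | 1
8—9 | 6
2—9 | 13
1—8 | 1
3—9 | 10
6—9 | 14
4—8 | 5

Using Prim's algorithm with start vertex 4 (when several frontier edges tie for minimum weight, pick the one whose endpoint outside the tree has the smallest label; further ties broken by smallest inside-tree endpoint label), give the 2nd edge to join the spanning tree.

3-7

Prim, starting at 4.
Step 1: cheapest edge leaving the tree is 4—7 (1); add 7.
Step 2: cheapest edge leaving the tree is 3—7 (1); add 3.
Step 3: cheapest edge leaving the tree is 2—7 (2); add 2.
Step 4: cheapest edge leaving the tree is 2—8 (3); add 8.
Step 5: cheapest edge leaving the tree is 1—8 (1); add 1.
Step 6: cheapest edge leaving the tree is 5—8 (2); add 5.
Step 7: cheapest edge leaving the tree is 6—7 (5); add 6.
Step 8: cheapest edge leaving the tree is 8—9 (6); add 9.
The 2nd edge added is 3—7.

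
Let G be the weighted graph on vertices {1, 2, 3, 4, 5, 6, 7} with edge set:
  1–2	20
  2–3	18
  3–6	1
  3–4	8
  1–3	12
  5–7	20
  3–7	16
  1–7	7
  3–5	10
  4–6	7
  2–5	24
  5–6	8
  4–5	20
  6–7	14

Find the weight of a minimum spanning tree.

53

Sort edges by weight, then run Kruskal:
3–6 (1): add — endpoints in different components.
1–7 (7): add — endpoints in different components.
4–6 (7): add — endpoints in different components.
3–4 (8): skip — 3 and 4 already connected.
5–6 (8): add — endpoints in different components.
3–5 (10): skip — 3 and 5 already connected.
1–3 (12): add — endpoints in different components.
6–7 (14): skip — 6 and 7 already connected.
3–7 (16): skip — 3 and 7 already connected.
2–3 (18): add — endpoints in different components.
MST edges: 3–6, 1–7, 4–6, 5–6, 1–3, 2–3; total weight 1+7+7+8+12+18 = 53.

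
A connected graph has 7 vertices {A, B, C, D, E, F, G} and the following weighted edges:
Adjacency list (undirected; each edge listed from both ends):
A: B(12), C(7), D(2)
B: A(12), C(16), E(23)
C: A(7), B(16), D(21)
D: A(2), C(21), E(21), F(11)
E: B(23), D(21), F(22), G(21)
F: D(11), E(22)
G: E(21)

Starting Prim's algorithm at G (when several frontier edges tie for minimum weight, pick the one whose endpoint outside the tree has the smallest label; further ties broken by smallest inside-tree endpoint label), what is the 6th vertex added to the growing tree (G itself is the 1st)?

F

Grow the tree from G using Prim:
Step 1: frontier [E G 21] → take E G (21); add E.
Step 2: frontier [D E 21, E F 22, B E 23] → take D E (21); add D.
Step 3: frontier [A D 2, D F 11, C D 21, E F 22, B E 23] → take A D (2); add A.
Step 4: frontier [A C 7, A B 12, D F 11, C D 21, E F 22, B E 23] → take A C (7); add C.
Step 5: frontier [A B 12, B C 16, D F 11, E F 22, B E 23] → take D F (11); add F.
Step 6: frontier [A B 12, B C 16, B E 23] → take A B (12); add B.
Vertex order: G, E, D, A, C, F, B. The 6th vertex is F.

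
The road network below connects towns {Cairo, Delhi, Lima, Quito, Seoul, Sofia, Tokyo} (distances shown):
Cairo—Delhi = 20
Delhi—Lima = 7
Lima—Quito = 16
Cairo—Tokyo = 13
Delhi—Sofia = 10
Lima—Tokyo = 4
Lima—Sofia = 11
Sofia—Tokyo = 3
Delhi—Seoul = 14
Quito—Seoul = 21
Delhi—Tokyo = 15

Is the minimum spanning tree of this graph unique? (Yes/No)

Yes

Kruskal: consider edges lightest-first.
Sofia—Tokyo (3): add — endpoints in different components.
Lima—Tokyo (4): add — endpoints in different components.
Delhi—Lima (7): add — endpoints in different components.
Delhi—Sofia (10): skip — Delhi and Sofia already connected.
Lima—Sofia (11): skip — Sofia and Lima already connected.
Cairo—Tokyo (13): add — endpoints in different components.
Delhi—Seoul (14): add — endpoints in different components.
Delhi—Tokyo (15): skip — Delhi and Tokyo already connected.
Lima—Quito (16): add — endpoints in different components.
Every non-tree edge has weight strictly greater than the heaviest edge on the tree path between its endpoints, so the MST is unique.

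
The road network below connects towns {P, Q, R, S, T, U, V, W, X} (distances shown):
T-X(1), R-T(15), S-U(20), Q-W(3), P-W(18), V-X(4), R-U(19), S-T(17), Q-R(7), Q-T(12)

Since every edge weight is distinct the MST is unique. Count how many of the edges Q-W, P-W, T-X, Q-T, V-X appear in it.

Kruskal: consider edges lightest-first.
T-X (1): add — endpoints in different components.
Q-W (3): add — endpoints in different components.
V-X (4): add — endpoints in different components.
Q-R (7): add — endpoints in different components.
Q-T (12): add — endpoints in different components.
R-T (15): skip — R and T already connected.
S-T (17): add — endpoints in different components.
P-W (18): add — endpoints in different components.
R-U (19): add — endpoints in different components.
MST edge set: {T-X, Q-W, V-X, Q-R, Q-T, S-T, P-W, R-U}.
Of the listed edges, {Q-W, P-W, T-X, Q-T, V-X} are in the MST → 5.

5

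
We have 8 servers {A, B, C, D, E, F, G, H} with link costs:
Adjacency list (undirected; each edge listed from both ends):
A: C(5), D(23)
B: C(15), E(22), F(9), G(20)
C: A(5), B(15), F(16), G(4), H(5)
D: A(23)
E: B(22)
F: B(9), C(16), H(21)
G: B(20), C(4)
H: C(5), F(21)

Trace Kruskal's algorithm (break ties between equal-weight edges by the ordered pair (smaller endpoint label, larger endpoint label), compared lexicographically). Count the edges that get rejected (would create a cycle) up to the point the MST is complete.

Kruskal: consider edges lightest-first.
C—G (4): add — endpoints in different components.
A—C (5): add — endpoints in different components.
C—H (5): add — endpoints in different components.
B—F (9): add — endpoints in different components.
B—C (15): add — endpoints in different components.
C—F (16): skip — C and F already connected.
B—G (20): skip — B and G already connected.
F—H (21): skip — F and H already connected.
B—E (22): add — endpoints in different components.
A—D (23): add — endpoints in different components.
Edges rejected before the tree was complete: 3.

3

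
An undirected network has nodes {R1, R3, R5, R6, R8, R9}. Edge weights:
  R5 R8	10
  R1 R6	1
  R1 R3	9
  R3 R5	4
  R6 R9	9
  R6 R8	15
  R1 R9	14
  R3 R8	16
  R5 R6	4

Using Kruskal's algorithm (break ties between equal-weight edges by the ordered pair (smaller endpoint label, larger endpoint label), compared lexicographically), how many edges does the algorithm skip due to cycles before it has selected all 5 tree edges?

Kruskal's algorithm — process edges by increasing weight (ties by edge label):
R1 R6 (1): add. Components now {R1,R6} {R9} {R8} {R5} {R3}
R3 R5 (4): add. Components now {R1,R6} {R9} {R8} {R3,R5}
R5 R6 (4): add. Components now {R1,R3,R5,R6} {R9} {R8}
R1 R3 (9): skip — R1 and R3 already connected.
R6 R9 (9): add. Components now {R1,R3,R5,R6,R9} {R8}
R5 R8 (10): add. Components now {R1,R3,R5,R6,R8,R9}
Edges rejected before the tree was complete: 1.

1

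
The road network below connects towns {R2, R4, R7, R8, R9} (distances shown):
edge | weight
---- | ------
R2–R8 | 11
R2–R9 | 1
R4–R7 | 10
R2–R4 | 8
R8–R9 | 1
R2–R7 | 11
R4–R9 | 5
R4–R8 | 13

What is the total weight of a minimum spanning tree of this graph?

17

Kruskal's algorithm — process edges by increasing weight (ties by edge label):
R2–R9 (1): add. Components now {R7} {R8} {R2,R9} {R4}
R8–R9 (1): add. Components now {R7} {R2,R8,R9} {R4}
R4–R9 (5): add. Components now {R7} {R2,R4,R8,R9}
R2–R4 (8): skip — R2 and R4 already connected.
R4–R7 (10): add. Components now {R2,R4,R7,R8,R9}
MST edges: R2–R9, R8–R9, R4–R9, R4–R7; total weight 1+1+5+10 = 17.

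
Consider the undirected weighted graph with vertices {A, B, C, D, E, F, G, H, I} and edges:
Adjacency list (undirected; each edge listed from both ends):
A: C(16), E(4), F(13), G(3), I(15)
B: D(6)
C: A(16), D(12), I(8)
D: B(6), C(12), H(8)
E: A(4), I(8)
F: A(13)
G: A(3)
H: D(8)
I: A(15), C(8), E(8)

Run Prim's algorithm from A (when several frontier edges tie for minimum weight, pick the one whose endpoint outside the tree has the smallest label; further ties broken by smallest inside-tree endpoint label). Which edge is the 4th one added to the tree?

Grow the tree from A using Prim:
Step 1: frontier [A-G 3, A-E 4, A-F 13, A-I 15, A-C 16] → take A-G (3); add G.
Step 2: frontier [A-E 4, A-F 13, A-I 15, A-C 16] → take A-E (4); add E.
Step 3: frontier [A-F 13, A-I 15, A-C 16, E-I 8] → take E-I (8); add I.
Step 4: frontier [A-F 13, A-C 16, C-I 8] → take C-I (8); add C.
Step 5: frontier [A-F 13, C-D 12] → take C-D (12); add D.
Step 6: frontier [A-F 13, B-D 6, D-H 8] → take B-D (6); add B.
Step 7: frontier [A-F 13, D-H 8] → take D-H (8); add H.
Step 8: frontier [A-F 13] → take A-F (13); add F.
The 4th edge added is C-I.

C-I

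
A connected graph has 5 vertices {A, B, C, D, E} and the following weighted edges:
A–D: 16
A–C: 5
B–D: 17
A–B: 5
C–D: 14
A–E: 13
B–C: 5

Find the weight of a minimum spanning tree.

37

Kruskal: consider edges lightest-first.
A–B (5): add — endpoints in different components.
A–C (5): add — endpoints in different components.
B–C (5): skip — B and C already connected.
A–E (13): add — endpoints in different components.
C–D (14): add — endpoints in different components.
MST edges: A–B, A–C, A–E, C–D; total weight 5+5+13+14 = 37.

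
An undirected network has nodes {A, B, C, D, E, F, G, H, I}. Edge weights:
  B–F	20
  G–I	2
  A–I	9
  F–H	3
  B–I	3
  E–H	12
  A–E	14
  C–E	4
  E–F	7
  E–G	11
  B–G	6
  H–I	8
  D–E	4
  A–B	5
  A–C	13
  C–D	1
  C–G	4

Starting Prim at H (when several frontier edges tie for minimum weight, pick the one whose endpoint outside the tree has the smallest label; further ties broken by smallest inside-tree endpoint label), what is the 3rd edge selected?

C-E

Prim's algorithm from H:
Step 1: cheapest edge leaving the tree is F–H (3); add F.
Step 2: cheapest edge leaving the tree is E–F (7); add E.
Step 3: cheapest edge leaving the tree is C–E (4); add C.
Step 4: cheapest edge leaving the tree is C–D (1); add D.
Step 5: cheapest edge leaving the tree is C–G (4); add G.
Step 6: cheapest edge leaving the tree is G–I (2); add I.
Step 7: cheapest edge leaving the tree is B–I (3); add B.
Step 8: cheapest edge leaving the tree is A–B (5); add A.
The 3rd edge added is C–E.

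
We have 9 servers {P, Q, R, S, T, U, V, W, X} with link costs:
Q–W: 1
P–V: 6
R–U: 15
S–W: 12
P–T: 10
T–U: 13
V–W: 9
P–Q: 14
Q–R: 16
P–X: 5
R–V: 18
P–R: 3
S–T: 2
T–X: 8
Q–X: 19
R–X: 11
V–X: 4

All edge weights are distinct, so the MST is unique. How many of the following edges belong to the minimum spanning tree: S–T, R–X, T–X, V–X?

3

Sort edges by weight, then run Kruskal:
Q–W (1): add — endpoints in different components.
S–T (2): add — endpoints in different components.
P–R (3): add — endpoints in different components.
V–X (4): add — endpoints in different components.
P–X (5): add — endpoints in different components.
P–V (6): skip — V and P already connected.
T–X (8): add — endpoints in different components.
V–W (9): add — endpoints in different components.
P–T (10): skip — T and P already connected.
R–X (11): skip — R and X already connected.
S–W (12): skip — W and S already connected.
T–U (13): add — endpoints in different components.
MST edge set: {Q–W, S–T, P–R, V–X, P–X, T–X, V–W, T–U}.
Of the listed edges, {S–T, T–X, V–X} are in the MST → 3.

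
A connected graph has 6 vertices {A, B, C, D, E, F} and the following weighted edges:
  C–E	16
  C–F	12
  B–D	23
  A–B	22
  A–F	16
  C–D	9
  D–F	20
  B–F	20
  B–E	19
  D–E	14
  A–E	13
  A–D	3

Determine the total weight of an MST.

56

Prim, starting at C.
Step 1: frontier [C–D 9, C–F 12, C–E 16] → take C–D (9); add D.
Step 2: frontier [C–F 12, C–E 16, A–D 3, D–E 14, D–F 20, B–D 23] → take A–D (3); add A.
Step 3: frontier [A–E 13, A–F 16, A–B 22, C–F 12, C–E 16, D–E 14, D–F 20, B–D 23] → take C–F (12); add F.
Step 4: frontier [A–E 13, A–B 22, C–E 16, D–E 14, B–D 23, B–F 20] → take A–E (13); add E.
Step 5: frontier [A–B 22, B–D 23, B–E 19, B–F 20] → take B–E (19); add B.
MST edges: C–D, A–D, C–F, A–E, B–E; total weight 9+3+12+13+19 = 56.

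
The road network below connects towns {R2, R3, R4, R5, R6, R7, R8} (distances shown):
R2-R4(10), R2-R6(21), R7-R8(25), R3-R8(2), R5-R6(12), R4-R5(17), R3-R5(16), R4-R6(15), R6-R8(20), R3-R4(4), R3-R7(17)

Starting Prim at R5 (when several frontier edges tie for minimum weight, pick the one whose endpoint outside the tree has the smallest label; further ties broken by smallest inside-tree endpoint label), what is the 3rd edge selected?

R3-R4

Prim's algorithm from R5:
Step 1: frontier [R5-R6 12, R3-R5 16, R4-R5 17] → take R5-R6 (12); add R6.
Step 2: frontier [R3-R5 16, R4-R5 17, R4-R6 15, R6-R8 20, R2-R6 21] → take R4-R6 (15); add R4.
Step 3: frontier [R3-R4 4, R2-R4 10, R3-R5 16, R6-R8 20, R2-R6 21] → take R3-R4 (4); add R3.
Step 4: frontier [R3-R8 2, R3-R7 17, R2-R4 10, R6-R8 20, R2-R6 21] → take R3-R8 (2); add R8.
Step 5: frontier [R3-R7 17, R2-R4 10, R2-R6 21, R7-R8 25] → take R2-R4 (10); add R2.
Step 6: frontier [R3-R7 17, R7-R8 25] → take R3-R7 (17); add R7.
The 3rd edge added is R3-R4.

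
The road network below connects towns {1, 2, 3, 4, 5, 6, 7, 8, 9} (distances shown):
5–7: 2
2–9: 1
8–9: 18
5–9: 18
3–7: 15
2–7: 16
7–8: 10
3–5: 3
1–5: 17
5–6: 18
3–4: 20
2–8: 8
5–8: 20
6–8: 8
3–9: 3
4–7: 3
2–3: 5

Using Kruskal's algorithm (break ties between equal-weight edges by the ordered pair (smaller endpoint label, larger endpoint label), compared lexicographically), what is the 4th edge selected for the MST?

Kruskal: consider edges lightest-first.
2–9 (1): add — endpoints in different components.
5–7 (2): add — endpoints in different components.
3–5 (3): add — endpoints in different components.
3–9 (3): add — endpoints in different components.
4–7 (3): add — endpoints in different components.
2–3 (5): skip — 2 and 3 already connected.
2–8 (8): add — endpoints in different components.
6–8 (8): add — endpoints in different components.
7–8 (10): skip — 7 and 8 already connected.
3–7 (15): skip — 3 and 7 already connected.
2–7 (16): skip — 2 and 7 already connected.
1–5 (17): add — endpoints in different components.
The 4th edge added is 3–9.

3-9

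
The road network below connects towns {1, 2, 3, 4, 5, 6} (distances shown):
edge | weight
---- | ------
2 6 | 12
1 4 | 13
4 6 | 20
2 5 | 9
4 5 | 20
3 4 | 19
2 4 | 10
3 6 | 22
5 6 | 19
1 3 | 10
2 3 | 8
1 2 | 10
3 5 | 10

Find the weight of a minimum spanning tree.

Kruskal's algorithm — process edges by increasing weight (ties by edge label):
2 3 (8): add — endpoints in different components.
2 5 (9): add — endpoints in different components.
1 2 (10): add — endpoints in different components.
1 3 (10): skip — 1 and 3 already connected.
2 4 (10): add — endpoints in different components.
3 5 (10): skip — 3 and 5 already connected.
2 6 (12): add — endpoints in different components.
MST edges: 2 3, 2 5, 1 2, 2 4, 2 6; total weight 8+9+10+10+12 = 49.

49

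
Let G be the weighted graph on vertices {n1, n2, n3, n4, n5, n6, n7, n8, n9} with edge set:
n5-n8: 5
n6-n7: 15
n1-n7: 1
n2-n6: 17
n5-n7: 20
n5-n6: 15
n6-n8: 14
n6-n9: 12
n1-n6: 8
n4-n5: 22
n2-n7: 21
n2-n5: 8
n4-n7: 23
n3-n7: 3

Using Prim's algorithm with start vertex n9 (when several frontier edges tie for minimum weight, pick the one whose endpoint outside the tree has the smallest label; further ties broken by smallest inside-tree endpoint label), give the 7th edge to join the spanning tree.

Grow the tree from n9 using Prim:
Step 1: cheapest edge leaving the tree is n6-n9 (12); add n6.
Step 2: cheapest edge leaving the tree is n1-n6 (8); add n1.
Step 3: cheapest edge leaving the tree is n1-n7 (1); add n7.
Step 4: cheapest edge leaving the tree is n3-n7 (3); add n3.
Step 5: cheapest edge leaving the tree is n6-n8 (14); add n8.
Step 6: cheapest edge leaving the tree is n5-n8 (5); add n5.
Step 7: cheapest edge leaving the tree is n2-n5 (8); add n2.
Step 8: cheapest edge leaving the tree is n4-n5 (22); add n4.
The 7th edge added is n2-n5.

n2-n5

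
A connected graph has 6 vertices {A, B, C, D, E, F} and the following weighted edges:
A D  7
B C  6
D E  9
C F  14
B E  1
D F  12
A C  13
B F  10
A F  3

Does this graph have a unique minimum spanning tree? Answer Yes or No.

Kruskal's algorithm — process edges by increasing weight (ties by edge label):
B E (1): add. Components now {A} {B,E} {C} {D} {F}
A F (3): add. Components now {A,F} {B,E} {C} {D}
B C (6): add. Components now {A,F} {B,C,E} {D}
A D (7): add. Components now {A,D,F} {B,C,E}
D E (9): add. Components now {A,B,C,D,E,F}
Every non-tree edge has weight strictly greater than the heaviest edge on the tree path between its endpoints, so the MST is unique.

Yes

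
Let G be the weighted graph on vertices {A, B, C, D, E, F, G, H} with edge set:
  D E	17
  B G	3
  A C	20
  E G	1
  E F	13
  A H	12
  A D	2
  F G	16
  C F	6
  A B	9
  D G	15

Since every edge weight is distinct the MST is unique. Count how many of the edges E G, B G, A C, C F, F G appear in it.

Sort edges by weight, then run Kruskal:
E G (1): add — endpoints in different components.
A D (2): add — endpoints in different components.
B G (3): add — endpoints in different components.
C F (6): add — endpoints in different components.
A B (9): add — endpoints in different components.
A H (12): add — endpoints in different components.
E F (13): add — endpoints in different components.
MST edge set: {E G, A D, B G, C F, A B, A H, E F}.
Of the listed edges, {E G, B G, C F} are in the MST → 3.

3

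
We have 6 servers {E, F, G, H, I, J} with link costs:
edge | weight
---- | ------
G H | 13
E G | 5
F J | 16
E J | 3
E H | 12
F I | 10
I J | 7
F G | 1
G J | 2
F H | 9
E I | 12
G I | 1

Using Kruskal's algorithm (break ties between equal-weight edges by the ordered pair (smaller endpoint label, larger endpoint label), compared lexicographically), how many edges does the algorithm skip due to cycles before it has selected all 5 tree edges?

2

Kruskal's algorithm — process edges by increasing weight (ties by edge label):
F G (1): add. Components now {E} {F,G} {H} {I} {J}
G I (1): add. Components now {E} {F,G,I} {H} {J}
G J (2): add. Components now {E} {F,G,I,J} {H}
E J (3): add. Components now {E,F,G,I,J} {H}
E G (5): skip — E and G already connected.
I J (7): skip — I and J already connected.
F H (9): add. Components now {E,F,G,H,I,J}
Edges rejected before the tree was complete: 2.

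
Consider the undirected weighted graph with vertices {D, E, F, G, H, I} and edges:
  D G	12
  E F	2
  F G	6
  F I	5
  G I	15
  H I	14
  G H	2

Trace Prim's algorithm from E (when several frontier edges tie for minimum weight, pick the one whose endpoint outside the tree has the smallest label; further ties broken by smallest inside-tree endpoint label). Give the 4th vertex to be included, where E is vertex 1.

Grow the tree from E using Prim:
Step 1: frontier [E F 2] → take E F (2); add F.
Step 2: frontier [F I 5, F G 6] → take F I (5); add I.
Step 3: frontier [F G 6, H I 14, G I 15] → take F G (6); add G.
Step 4: frontier [G H 2, D G 12, H I 14] → take G H (2); add H.
Step 5: frontier [D G 12] → take D G (12); add D.
Vertex order: E, F, I, G, H, D. The 4th vertex is G.

G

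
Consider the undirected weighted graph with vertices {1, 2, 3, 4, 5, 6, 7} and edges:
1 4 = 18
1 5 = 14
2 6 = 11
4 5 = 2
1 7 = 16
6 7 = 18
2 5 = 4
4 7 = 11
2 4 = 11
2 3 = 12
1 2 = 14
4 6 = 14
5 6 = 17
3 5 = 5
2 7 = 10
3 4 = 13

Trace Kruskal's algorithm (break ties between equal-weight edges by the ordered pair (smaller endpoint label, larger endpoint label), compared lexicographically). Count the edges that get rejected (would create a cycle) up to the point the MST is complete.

4

Sort edges by weight, then run Kruskal:
4 5 (2): add. Components now {1} {2} {3} {4,5} {6} {7}
2 5 (4): add. Components now {1} {2,4,5} {3} {6} {7}
3 5 (5): add. Components now {1} {2,3,4,5} {6} {7}
2 7 (10): add. Components now {1} {2,3,4,5,7} {6}
2 4 (11): skip — 2 and 4 already connected.
2 6 (11): add. Components now {1} {2,3,4,5,6,7}
4 7 (11): skip — 4 and 7 already connected.
2 3 (12): skip — 2 and 3 already connected.
3 4 (13): skip — 3 and 4 already connected.
1 2 (14): add. Components now {1,2,3,4,5,6,7}
Edges rejected before the tree was complete: 4.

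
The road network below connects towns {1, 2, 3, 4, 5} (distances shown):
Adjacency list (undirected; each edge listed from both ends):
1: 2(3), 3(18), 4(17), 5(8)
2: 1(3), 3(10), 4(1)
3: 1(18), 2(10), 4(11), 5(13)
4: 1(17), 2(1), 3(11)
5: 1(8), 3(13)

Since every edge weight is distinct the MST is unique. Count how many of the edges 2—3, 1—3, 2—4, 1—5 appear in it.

3

Kruskal: consider edges lightest-first.
2—4 (1): add — endpoints in different components.
1—2 (3): add — endpoints in different components.
1—5 (8): add — endpoints in different components.
2—3 (10): add — endpoints in different components.
MST edge set: {2—4, 1—2, 1—5, 2—3}.
Of the listed edges, {2—3, 2—4, 1—5} are in the MST → 3.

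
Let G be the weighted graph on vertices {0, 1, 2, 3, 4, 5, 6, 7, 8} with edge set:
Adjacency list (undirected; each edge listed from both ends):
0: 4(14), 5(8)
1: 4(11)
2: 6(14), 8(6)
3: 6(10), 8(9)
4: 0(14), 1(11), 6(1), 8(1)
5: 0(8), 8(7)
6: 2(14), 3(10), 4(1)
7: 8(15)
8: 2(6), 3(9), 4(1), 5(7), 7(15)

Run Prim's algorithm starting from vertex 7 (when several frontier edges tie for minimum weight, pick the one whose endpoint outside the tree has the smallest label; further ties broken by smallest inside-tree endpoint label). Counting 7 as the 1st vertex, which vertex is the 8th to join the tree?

Prim's algorithm from 7:
Step 1: frontier [7—8 15] → take 7—8 (15); add 8.
Step 2: frontier [4—8 1, 2—8 6, 5—8 7, 3—8 9] → take 4—8 (1); add 4.
Step 3: frontier [4—6 1, 1—4 11, 0—4 14, 2—8 6, 5—8 7, 3—8 9] → take 4—6 (1); add 6.
Step 4: frontier [1—4 11, 0—4 14, 3—6 10, 2—6 14, 2—8 6, 5—8 7, 3—8 9] → take 2—8 (6); add 2.
Step 5: frontier [1—4 11, 0—4 14, 3—6 10, 5—8 7, 3—8 9] → take 5—8 (7); add 5.
Step 6: frontier [1—4 11, 0—4 14, 0—5 8, 3—6 10, 3—8 9] → take 0—5 (8); add 0.
Step 7: frontier [1—4 11, 3—6 10, 3—8 9] → take 3—8 (9); add 3.
Step 8: frontier [1—4 11] → take 1—4 (11); add 1.
Vertex order: 7, 8, 4, 6, 2, 5, 0, 3, 1. The 8th vertex is 3.

3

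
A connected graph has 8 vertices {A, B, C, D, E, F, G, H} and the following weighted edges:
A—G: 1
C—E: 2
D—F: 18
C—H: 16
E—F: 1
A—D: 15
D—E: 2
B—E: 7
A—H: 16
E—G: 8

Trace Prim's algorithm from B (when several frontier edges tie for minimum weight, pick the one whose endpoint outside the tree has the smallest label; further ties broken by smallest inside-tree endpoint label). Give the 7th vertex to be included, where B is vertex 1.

Prim's algorithm from B:
Step 1: frontier [B—E 7] → take B—E (7); add E.
Step 2: frontier [E—F 1, C—E 2, D—E 2, E—G 8] → take E—F (1); add F.
Step 3: frontier [C—E 2, D—E 2, E—G 8, D—F 18] → take C—E (2); add C.
Step 4: frontier [C—H 16, D—E 2, E—G 8, D—F 18] → take D—E (2); add D.
Step 5: frontier [C—H 16, A—D 15, E—G 8] → take E—G (8); add G.
Step 6: frontier [C—H 16, A—D 15, A—G 1] → take A—G (1); add A.
Step 7: frontier [A—H 16, C—H 16] → take A—H (16); add H.
Vertex order: B, E, F, C, D, G, A, H. The 7th vertex is A.

A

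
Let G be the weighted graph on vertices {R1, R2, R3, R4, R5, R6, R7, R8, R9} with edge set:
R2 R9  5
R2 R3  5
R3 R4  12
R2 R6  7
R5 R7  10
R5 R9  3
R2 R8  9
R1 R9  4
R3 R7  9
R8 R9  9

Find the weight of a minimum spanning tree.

Sort edges by weight, then run Kruskal:
R5 R9 (3): add — endpoints in different components.
R1 R9 (4): add — endpoints in different components.
R2 R3 (5): add — endpoints in different components.
R2 R9 (5): add — endpoints in different components.
R2 R6 (7): add — endpoints in different components.
R2 R8 (9): add — endpoints in different components.
R3 R7 (9): add — endpoints in different components.
R8 R9 (9): skip — R8 and R9 already connected.
R5 R7 (10): skip — R7 and R5 already connected.
R3 R4 (12): add — endpoints in different components.
MST edges: R5 R9, R1 R9, R2 R3, R2 R9, R2 R6, R2 R8, R3 R7, R3 R4; total weight 3+4+5+5+7+9+9+12 = 54.

54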